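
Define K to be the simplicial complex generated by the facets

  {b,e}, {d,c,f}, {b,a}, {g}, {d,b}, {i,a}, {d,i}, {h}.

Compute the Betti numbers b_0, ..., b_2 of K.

Take the total order a < b < c < d < e < f < g < h < i on the vertex set. Then K (dimension 2) consists of the simplices:

  0-simplices (9): a, b, c, d, e, f, g, h, i
  1-simplices (8): ab, ai, bd, be, cd, cf, df, di
  2-simplices (1): cdf

giving chain groups C_0 ≅ Z^9, C_1 ≅ Z^8, C_2 ≅ Z^1.

Boundary ∂_1: C_1 → C_0 is given by ∂[p,q] = [q] − [p]. For instance
  ∂ab = b − a.
This gives a 9×8 integer matrix of rank 6; reducing to Smith normal form yields diagonal entries (1,1,1,1,1,1).

The boundary map ∂_2: C_2 → C_1 maps a triangle to the signed sum of its edges. For instance
  ∂cdf = df − cf + cd.
The 8×1 boundary matrix has rank 1 and Smith normal form diag(1).

Now H_k = ker ∂_k / im ∂_{k+1}, so:

  H_0: rank C_0 − rank ∂_1 = 9 − 6 = 3, and the invariant factors of ∂_1 are all 1, so H_0 = Z^3.
  H_1: rank ker ∂_1 − rank ∂_2 = (8 − 6) − 1 = 1, and the invariant factors of ∂_2 are all 1, so H_1 = Z.
  H_2: rank ker ∂_2 − rank ∂_3 = (1 − 1) − 0 = 0, and there is no ∂_3, so H_2 = 0.

Hence the Betti numbers are b_0 = 3, b_1 = 1, b_2 = 0.

b_0 = 3, b_1 = 1, b_2 = 0.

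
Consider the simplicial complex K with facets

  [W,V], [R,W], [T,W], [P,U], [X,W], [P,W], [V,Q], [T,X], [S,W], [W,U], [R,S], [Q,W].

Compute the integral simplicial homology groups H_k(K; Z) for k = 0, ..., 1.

H_0 ≅ Z,  H_1 ≅ Z^4.

Take the total order P < Q < R < S < T < U < V < W < X on the vertex set. Then K (dimension 1) consists of the simplices:

  0-simplices (9): P, Q, R, S, T, U, V, W, X
  1-simplices (12): PU, PW, QV, QW, RS, RW, SW, TW, TX, UW, VW, WX

giving chain groups C_0 ≅ Z^9, C_1 ≅ Z^12.

Boundary ∂_1: C_1 → C_0 is given by ∂[p,q] = [q] − [p].
As a 9×12 matrix over Z this has rank 8, with invariant factors (1,1,1,1,1,1,1,1).

Reading off H_k = ker ∂_k / im ∂_{k+1}:

  H_0: rank C_0 − rank ∂_1 = 9 − 8 = 1, and the invariant factors of ∂_1 are all 1, so H_0 = Z.
  H_1: rank ker ∂_1 − rank ∂_2 = (12 − 8) − 0 = 4, and there is no ∂_2, so H_1 = Z^4.

As a check, the Euler characteristic is 9 − 12 = -3, which agrees with 1 − 4 = -3.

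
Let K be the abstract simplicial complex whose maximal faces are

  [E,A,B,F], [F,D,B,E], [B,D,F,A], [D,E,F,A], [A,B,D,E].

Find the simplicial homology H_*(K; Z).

H_0 = Z,  H_1 = 0,  H_2 = 0,  H_3 = Z.

Take the total order A < B < D < E < F on the vertex set. Then K (dimension 3) consists of the simplices:

  0-simplices (5): A, B, D, E, F
  1-simplices (10): AB, AD, AE, AF, BD, BE, BF, DE, DF, EF
  2-simplices (10): ABD, ABE, ABF, ADE, ADF, AEF, BDE, BDF, BEF, DEF
  3-simplices (5): ABDE, ABDF, ABEF, ADEF, BDEF

Hence C_0 ≅ Z^5, C_1 ≅ Z^10, C_2 ≅ Z^10, C_3 ≅ Z^5.

∂_1: C_1 → C_0 sends each edge [p,q] (with p < q) to q − p. For instance
  ∂BD = D − B.
The resulting 5×10 matrix has rank 4, and its Smith normal form has invariant factors (1,1,1,1).

∂_2: C_2 → C_1 maps a triangle to the signed sum of its edges. For instance
  ∂ABE = BE − AE + AB,
  ∂ADE = DE − AE + AD.
This gives a 10×10 integer matrix of rank 6; reducing to Smith normal form yields diagonal entries (1,1,1,1,1,1).

The boundary map ∂_3: C_3 → C_2 sends each 3-simplex σ to the alternating sum Σ_i (−1)^i (σ with its i-th vertex removed). For instance
  ∂ABDE = BDE − ADE + ABE − ABD,
  ∂ADEF = DEF − AEF + ADF − ADE.
As a 10×5 matrix over Z this has rank 4, with invariant factors (1,1,1,1).

Computing H_k = (kernel of ∂_k) / (image of ∂_{k+1}):

  H_0: rank C_0 − rank ∂_1 = 5 − 4 = 1, and the invariant factors of ∂_1 are all 1, so H_0 = Z.
  H_1: rank ker ∂_1 − rank ∂_2 = (10 − 4) − 6 = 0, and the invariant factors of ∂_2 are all 1, so H_1 = 0.
  H_2: rank ker ∂_2 − rank ∂_3 = (10 − 6) − 4 = 0, and the invariant factors of ∂_3 are all 1, so H_2 = 0.
  H_3: rank ker ∂_3 − rank ∂_4 = (5 − 4) − 0 = 1, and there is no ∂_4, so H_3 = Z.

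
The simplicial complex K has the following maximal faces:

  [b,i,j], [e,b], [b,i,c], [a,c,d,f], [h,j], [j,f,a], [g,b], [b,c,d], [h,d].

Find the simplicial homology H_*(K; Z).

H_0 ≅ Z,  H_1 ≅ Z^2,  H_2 = 0,  H_3 = 0.

Order the vertices as a < b < c < d < e < f < g < h < i < j. Listing each simplex with vertices in this order, K has dimension 3 with simplices:

  0-simplices (10): a, b, c, d, e, f, g, h, i, j
  1-simplices (18): ac, ad, af, aj, bc, bd, be, bg, bi, bj, cd, cf, ci, df, dh, fj, hj, ij
  2-simplices (8): acd, acf, adf, afj, bcd, bci, bij, cdf
  3-simplices (1): acdf

so the chain groups are C_0 ≅ Z^10, C_1 ≅ Z^18, C_2 ≅ Z^8, C_3 ≅ Z^1.

The boundary map ∂_1: C_1 → C_0 is given by ∂[p,q] = [q] − [p]. For instance
  ∂bd = d − b.
The resulting 10×18 matrix has rank 9, and its Smith normal form has invariant factors (1,1,1,1,1,1,1,1,1).

The boundary map ∂_2: C_2 → C_1 maps a triangle to the signed sum of its edges. For instance
  ∂afj = fj − aj + af,
  ∂cdf = df − cf + cd.
The 18×8 boundary matrix has rank 7 and Smith normal form diag(1,1,1,1,1,1,1).

The boundary map ∂_3: C_3 → C_2 sends each 3-simplex σ to the alternating sum Σ_i (−1)^i (σ with its i-th vertex removed). For instance
  ∂acdf = cdf − adf + acf − acd.
As a 8×1 matrix over Z this has rank 1, with invariant factors (1).

Now H_k = ker ∂_k / im ∂_{k+1}, so:

  H_0: rank C_0 − rank ∂_1 = 10 − 9 = 1, and the invariant factors of ∂_1 are all 1, so H_0 ≅ Z.
  H_1: rank ker ∂_1 − rank ∂_2 = (18 − 9) − 7 = 2, and the invariant factors of ∂_2 are all 1, so H_1 ≅ Z^2.
  H_2: rank ker ∂_2 − rank ∂_3 = (8 − 7) − 1 = 0, and the invariant factors of ∂_3 are all 1, so H_2 ≅ 0.
  H_3: rank ker ∂_3 − rank ∂_4 = (1 − 1) − 0 = 0, and there is no ∂_4, so H_3 ≅ 0.

As a check, the Euler characteristic is 10 − 18 + 8 − 1 = -1, which agrees with 1 − 2 + 0 − 0 = -1.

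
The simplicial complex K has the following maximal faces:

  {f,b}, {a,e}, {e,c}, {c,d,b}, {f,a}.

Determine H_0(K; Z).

Order the vertices as a < b < c < d < e < f. Listing each simplex with vertices in this order, K has dimension 2 with simplices:

  0-simplices (6): a, b, c, d, e, f
  1-simplices (7): ae, af, bc, bd, bf, cd, ce
  2-simplices (1): bcd

giving chain groups C_0 ≅ Z^6, C_1 ≅ Z^7, C_2 ≅ Z^1.

The boundary map ∂_1: C_1 → C_0 maps an edge to its endpoints' difference, ∂[p,q] = q − p. For instance
  ∂ae = e − a.
The resulting 6×7 matrix has rank 5, and its Smith normal form has invariant factors (1,1,1,1,1).

∂_2: C_2 → C_1 sends each 2-simplex [p,q,r] to [q,r] − [p,r] + [p,q]. For instance
  ∂bcd = cd − bd + bc.
The resulting 7×1 matrix has rank 1, and its Smith normal form has invariant factors (1).

Now H_k = ker ∂_k / im ∂_{k+1}, so:

  H_0: rank C_0 − rank ∂_1 = 6 − 5 = 1, and the invariant factors of ∂_1 are all 1, so H_0 ≅ Z.

H_0 ≅ Z.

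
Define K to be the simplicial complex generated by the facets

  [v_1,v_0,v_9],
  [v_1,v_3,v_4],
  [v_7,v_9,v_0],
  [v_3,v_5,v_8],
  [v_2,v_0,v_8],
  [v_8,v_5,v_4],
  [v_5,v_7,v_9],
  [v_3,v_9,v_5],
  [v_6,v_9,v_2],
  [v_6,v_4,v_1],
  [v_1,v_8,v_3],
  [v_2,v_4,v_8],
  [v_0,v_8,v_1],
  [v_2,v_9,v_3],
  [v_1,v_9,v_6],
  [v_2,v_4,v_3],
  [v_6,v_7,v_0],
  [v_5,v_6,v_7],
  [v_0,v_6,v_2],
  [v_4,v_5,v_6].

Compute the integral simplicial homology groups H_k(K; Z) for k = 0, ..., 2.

H_0 = Z,  H_1 = Z ⊕ Z/2Z,  H_2 = 0.

We work with the vertex ordering v_0 < v_1 < v_2 < v_3 < v_4 < v_5 < v_6 < v_7 < v_8 < v_9. The simplices of K, each written with vertices in increasing order, are:

  0-simplices (10): [v_0], [v_1], [v_2], [v_3], [v_4], [v_5], [v_6], [v_7], [v_8], [v_9]
  1-simplices (30): (30 of them)
  2-simplices (20): (20 of them)

Hence C_0 ≅ Z^10, C_1 ≅ Z^30, C_2 ≅ Z^20.

Boundary ∂_1: C_1 → C_0 sends each edge [p,q] (with p < q) to q − p. For instance
  ∂[v_2,v_6] = [v_6] − [v_2].
As a 10×30 matrix over Z this has rank 9, with invariant factors (1,1,1,1,1,1,1,1,1).

The boundary map ∂_2: C_2 → C_1 maps a triangle to the signed sum of its edges. For instance
  ∂[v_2,v_3,v_4] = [v_3,v_4] − [v_2,v_4] + [v_2,v_3],
  ∂[v_2,v_4,v_8] = [v_4,v_8] − [v_2,v_8] + [v_2,v_4].
This gives a 30×20 integer matrix of rank 20; reducing to Smith normal form yields diagonal entries (1,1,1,1,1,1,1,1,1,1,1,1,1,1,1,1,1,1,1,2).

Now H_k = ker ∂_k / im ∂_{k+1}, so:

  H_0: rank C_0 − rank ∂_1 = 10 − 9 = 1, and the invariant factors of ∂_1 are all 1, so H_0 = Z.
  H_1: rank ker ∂_1 − rank ∂_2 = (30 − 9) − 20 = 1, and ∂_2 has invariant factor 2 > 1, so H_1 = Z ⊕ Z/2Z.
  H_2: rank ker ∂_2 − rank ∂_3 = (20 − 20) − 0 = 0, and there is no ∂_3, so H_2 = 0.

As a check, the Euler characteristic is 10 − 30 + 20 = 0, which agrees with 1 − 1 + 0 = 0.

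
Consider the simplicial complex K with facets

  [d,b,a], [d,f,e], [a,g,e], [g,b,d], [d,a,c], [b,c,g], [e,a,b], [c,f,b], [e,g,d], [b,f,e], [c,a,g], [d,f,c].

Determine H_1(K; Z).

H_1 ≅ Z_2.

Take the total order a < b < c < d < e < f < g on the vertex set. Then K (dimension 2) consists of the simplices:

  0-simplices (7): a, b, c, d, e, f, g
  1-simplices (18): ab, ac, ad, ae, ag, bc, bd, be, bf, bg, cd, cf, cg, de, df, dg, ef, eg
  2-simplices (12): abd, abe, acd, acg, aeg, bcf, bcg, bdg, bef, cdf, def, deg

Hence C_0 ≅ Z^7, C_1 ≅ Z^18, C_2 ≅ Z^12.

Boundary ∂_1: C_1 → C_0 maps an edge to its endpoints' difference, ∂[p,q] = q − p.
The resulting 7×18 matrix has rank 6, and its Smith normal form has invariant factors (1,1,1,1,1,1).

Boundary ∂_2: C_2 → C_1 acts by ∂[p,q,r] = [q,r] − [p,r] + [p,q]. For instance
  ∂cdf = df − cf + cd,
  ∂acd = cd − ad + ac.
This gives a 18×12 integer matrix of rank 12; reducing to Smith normal form yields diagonal entries (1,1,1,1,1,1,1,1,1,1,1,2).

Computing H_k = (kernel of ∂_k) / (image of ∂_{k+1}):

  H_1: rank ker ∂_1 − rank ∂_2 = (18 − 6) − 12 = 0, and ∂_2 has invariant factor 2 > 1, so H_1 = Z_2.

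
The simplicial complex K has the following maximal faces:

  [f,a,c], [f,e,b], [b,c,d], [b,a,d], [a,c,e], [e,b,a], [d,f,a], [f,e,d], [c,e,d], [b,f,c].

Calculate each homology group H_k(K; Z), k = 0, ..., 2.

H_0 = Z,  H_1 = Z_2,  H_2 = 0.

K has 6 vertices, 15 edges, 10 triangles.
rank ∂_0 = 0, rank ∂_1 = 5 ⇒ b_0 = 6 − 0 − 5 = 1; all invariant factors of ∂_1 are 1 so no torsion. So H_0 = Z.
rank ∂_1 = 5, rank ∂_2 = 10 ⇒ b_1 = 15 − 5 − 10 = 0; ∂_2 has invariant factor(s) [2] giving torsion. So H_1 = Z_2.
rank ∂_2 = 10, rank ∂_3 = 0 ⇒ b_2 = 10 − 10 − 0 = 0. So H_2 = 0.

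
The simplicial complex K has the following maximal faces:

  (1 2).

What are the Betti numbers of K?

b_0 = 1, b_1 = 0.

Take the total order 1 < 2 on the vertex set. Then K (dimension 1) consists of the simplices:

  0-simplices (2): [1], [2]
  1-simplices (1): [1,2]

so the chain groups are C_0 ≅ Z^2, C_1 ≅ Z^1.

∂_1: C_1 → C_0 is given by ∂[p,q] = [q] − [p]. For instance
  ∂[1,2] = [2] − [1].
As a 2×1 matrix over Z this has rank 1, with invariant factors (1).

Now H_k = ker ∂_k / im ∂_{k+1}, so:

  H_0: rank C_0 − rank ∂_1 = 2 − 1 = 1, and the invariant factors of ∂_1 are all 1, so H_0 = Z.
  H_1: rank ker ∂_1 − rank ∂_2 = (1 − 1) − 0 = 0, and there is no ∂_2, so H_1 = 0.

As a check, the Euler characteristic is 2 − 1 = 1, which agrees with 1 − 0 = 1.

Hence the Betti numbers are b_0 = 1, b_1 = 0.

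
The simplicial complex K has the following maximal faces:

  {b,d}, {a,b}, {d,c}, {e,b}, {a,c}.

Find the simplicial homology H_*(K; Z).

H_0 ≅ Z,  H_1 ≅ Z.

We work with the vertex ordering a < b < c < d < e. The simplices of K, each written with vertices in increasing order, are:

  0-simplices (5): a, b, c, d, e
  1-simplices (5): ab, ac, bd, be, cd

giving chain groups C_0 ≅ Z^5, C_1 ≅ Z^5.

The boundary map ∂_1: C_1 → C_0 is given by ∂[p,q] = [q] − [p].
This gives a 5×5 integer matrix of rank 4; reducing to Smith normal form yields diagonal entries (1,1,1,1).

Reading off H_k = ker ∂_k / im ∂_{k+1}:

  H_0: rank C_0 − rank ∂_1 = 5 − 4 = 1, and the invariant factors of ∂_1 are all 1, so H_0 ≅ Z.
  H_1: rank ker ∂_1 − rank ∂_2 = (5 − 4) − 0 = 1, and there is no ∂_2, so H_1 ≅ Z.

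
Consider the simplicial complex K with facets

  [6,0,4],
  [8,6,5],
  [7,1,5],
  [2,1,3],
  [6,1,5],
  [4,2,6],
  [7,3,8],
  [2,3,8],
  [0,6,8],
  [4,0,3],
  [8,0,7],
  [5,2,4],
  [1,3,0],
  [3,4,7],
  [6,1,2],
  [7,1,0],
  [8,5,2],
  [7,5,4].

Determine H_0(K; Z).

H_0 = Z.

Take the total order 0 < 1 < 2 < 3 < 4 < 5 < 6 < 7 < 8 on the vertex set. Then K (dimension 2) consists of the simplices:

  0-simplices (9): [0], [1], [2], [3], [4], [5], [6], [7], [8]
  1-simplices (27): (27 of them)
  2-simplices (18): [0,1,3], [0,1,7], [0,3,4], [0,4,6], [0,6,8], [0,7,8], [1,2,3], [1,2,6], [1,5,6], [1,5,7], [2,3,8], [2,4,5], [2,4,6], [2,5,8], [3,4,7], [3,7,8], [4,5,7], [5,6,8]

Hence C_0 ≅ Z^9, C_1 ≅ Z^27, C_2 ≅ Z^18.

Boundary ∂_1: C_1 → C_0 maps an edge to its endpoints' difference, ∂[p,q] = q − p. For instance
  ∂[3,7] = [7] − [3].
As a 9×27 matrix over Z this has rank 8, with invariant factors (1,1,1,1,1,1,1,1).

Boundary ∂_2: C_2 → C_1 maps a triangle to the signed sum of its edges. For instance
  ∂[3,4,7] = [4,7] − [3,7] + [3,4],
  ∂[2,5,8] = [5,8] − [2,8] + [2,5].
The 27×18 boundary matrix has rank 18 and Smith normal form diag(1,1,1,1,1,1,1,1,1,1,1,1,1,1,1,1,1,2).

Reading off H_k = ker ∂_k / im ∂_{k+1}:

  H_0: rank C_0 − rank ∂_1 = 9 − 8 = 1, and the invariant factors of ∂_1 are all 1, so H_0 ≅ Z.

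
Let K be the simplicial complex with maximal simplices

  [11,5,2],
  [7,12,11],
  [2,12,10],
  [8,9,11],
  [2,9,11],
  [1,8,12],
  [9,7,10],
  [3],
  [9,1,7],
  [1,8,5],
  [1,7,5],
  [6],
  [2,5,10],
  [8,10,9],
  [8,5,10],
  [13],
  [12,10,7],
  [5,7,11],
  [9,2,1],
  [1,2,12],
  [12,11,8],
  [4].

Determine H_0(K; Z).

We work with the vertex ordering 1 < 2 < 3 < 4 < 5 < 6 < 7 < 8 < 9 < 10 < 11 < 12 < 13. The simplices of K, each written with vertices in increasing order, are:

  0-simplices (13): [1], [2], [3], [4], [5], [6], [7], [8], [9], [10], [11], [12], [13]
  1-simplices (27): (27 of them)
  2-simplices (18): (18 of them)

so the chain groups are C_0 ≅ Z^13, C_1 ≅ Z^27, C_2 ≅ Z^18.

Boundary ∂_1: C_1 → C_0 maps an edge to its endpoints' difference, ∂[p,q] = q − p. For instance
  ∂[2,10] = [10] − [2].
The resulting 13×27 matrix has rank 8, and its Smith normal form has invariant factors (1,1,1,1,1,1,1,1).

Boundary ∂_2: C_2 → C_1 sends each 2-simplex [p,q,r] to [q,r] − [p,r] + [p,q]. For instance
  ∂[1,5,8] = [5,8] − [1,8] + [1,5],
  ∂[1,5,7] = [5,7] − [1,7] + [1,5].
The 27×18 boundary matrix has rank 17 and Smith normal form diag(1,1,1,1,1,1,1,1,1,1,1,1,1,1,1,1,1).

Now H_k = ker ∂_k / im ∂_{k+1}, so:

  H_0: rank C_0 − rank ∂_1 = 13 − 8 = 5, and the invariant factors of ∂_1 are all 1, so H_0 ≅ Z^5.

H_0 = Z^5.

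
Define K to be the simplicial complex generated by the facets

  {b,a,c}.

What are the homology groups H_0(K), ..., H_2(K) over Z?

H_0 ≅ Z,  H_1 = 0,  H_2 = 0.

Take the total order a < b < c on the vertex set. Then K (dimension 2) consists of the simplices:

  0-simplices (3): a, b, c
  1-simplices (3): ab, ac, bc
  2-simplices (1): abc

giving chain groups C_0 ≅ Z^3, C_1 ≅ Z^3, C_2 ≅ Z^1.

∂_1: C_1 → C_0 sends each edge [p,q] (with p < q) to q − p. For instance
  ∂ac = c − a.
The resulting 3×3 matrix has rank 2, and its Smith normal form has invariant factors (1,1).

Boundary ∂_2: C_2 → C_1 acts by ∂[p,q,r] = [q,r] − [p,r] + [p,q]. For instance
  ∂abc = bc − ac + ab.
The 3×1 boundary matrix has rank 1 and Smith normal form diag(1).

Reading off H_k = ker ∂_k / im ∂_{k+1}:

  H_0: rank C_0 − rank ∂_1 = 3 − 2 = 1, and the invariant factors of ∂_1 are all 1, so H_0 ≅ Z.
  H_1: rank ker ∂_1 − rank ∂_2 = (3 − 2) − 1 = 0, and the invariant factors of ∂_2 are all 1, so H_1 ≅ 0.
  H_2: rank ker ∂_2 − rank ∂_3 = (1 − 1) − 0 = 0, and there is no ∂_3, so H_2 ≅ 0.

As a check, the Euler characteristic is 3 − 3 + 1 = 1, which agrees with 1 − 0 + 0 = 1.
(K is a triangulation of the 2-simplex.)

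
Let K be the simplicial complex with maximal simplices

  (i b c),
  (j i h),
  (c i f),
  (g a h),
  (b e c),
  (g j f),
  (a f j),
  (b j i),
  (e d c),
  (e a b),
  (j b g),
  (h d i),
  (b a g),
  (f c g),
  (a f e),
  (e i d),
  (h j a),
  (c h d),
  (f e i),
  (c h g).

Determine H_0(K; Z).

We work with the vertex ordering a < b < c < d < e < f < g < h < i < j. The simplices of K, each written with vertices in increasing order, are:

  0-simplices (10): a, b, c, d, e, f, g, h, i, j
  1-simplices (30): ab, ae, af, ag, ah, aj, bc, be, bg, bi, bj, cd, ce, cf, cg, ch, ci, de, dh, di, ef, ei, fg, fi, fj, gh, gj, hi, hj, ij
  2-simplices (20): abe, abg, aef, afj, agh, ahj, bce, bci, bgj, bij, cde, cdh, cfg, cfi, cgh, dei, dhi, efi, fgj, hij

so the chain groups are C_0 ≅ Z^10, C_1 ≅ Z^30, C_2 ≅ Z^20.

Boundary ∂_1: C_1 → C_0 is given by ∂[p,q] = [q] − [p].
The resulting 10×30 matrix has rank 9, and its Smith normal form has invariant factors (1,1,1,1,1,1,1,1,1).

The boundary map ∂_2: C_2 → C_1 sends each 2-simplex [p,q,r] to [q,r] − [p,r] + [p,q]. For instance
  ∂ahj = hj − aj + ah,
  ∂cdh = dh − ch + cd.
The resulting 30×20 matrix has rank 20, and its Smith normal form has invariant factors (1,1,1,1,1,1,1,1,1,1,1,1,1,1,1,1,1,1,1,2).

Computing H_k = (kernel of ∂_k) / (image of ∂_{k+1}):

  H_0: rank C_0 − rank ∂_1 = 10 − 9 = 1, and the invariant factors of ∂_1 are all 1, so H_0 ≅ Z.

(K is a triangulation of the Klein bottle.)

H_0 = Z.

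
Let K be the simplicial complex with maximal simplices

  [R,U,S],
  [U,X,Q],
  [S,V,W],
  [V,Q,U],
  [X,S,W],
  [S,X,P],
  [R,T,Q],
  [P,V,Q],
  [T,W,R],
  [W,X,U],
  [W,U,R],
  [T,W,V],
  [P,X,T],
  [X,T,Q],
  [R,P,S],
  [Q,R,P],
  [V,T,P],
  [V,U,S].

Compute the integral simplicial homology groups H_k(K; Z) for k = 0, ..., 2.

H_0 = Z,  H_1 = Z ⊕ Z/2Z,  H_2 = 0.

K has 9 vertices, 27 edges, 18 triangles.
rank ∂_0 = 0, rank ∂_1 = 8 ⇒ b_0 = 9 − 0 − 8 = 1; all invariant factors of ∂_1 are 1 so no torsion. So H_0 = Z.
rank ∂_1 = 8, rank ∂_2 = 18 ⇒ b_1 = 27 − 8 − 18 = 1; ∂_2 has invariant factor(s) [2] giving torsion. So H_1 = Z ⊕ Z/2Z.
rank ∂_2 = 18, rank ∂_3 = 0 ⇒ b_2 = 18 − 18 − 0 = 0. So H_2 = 0.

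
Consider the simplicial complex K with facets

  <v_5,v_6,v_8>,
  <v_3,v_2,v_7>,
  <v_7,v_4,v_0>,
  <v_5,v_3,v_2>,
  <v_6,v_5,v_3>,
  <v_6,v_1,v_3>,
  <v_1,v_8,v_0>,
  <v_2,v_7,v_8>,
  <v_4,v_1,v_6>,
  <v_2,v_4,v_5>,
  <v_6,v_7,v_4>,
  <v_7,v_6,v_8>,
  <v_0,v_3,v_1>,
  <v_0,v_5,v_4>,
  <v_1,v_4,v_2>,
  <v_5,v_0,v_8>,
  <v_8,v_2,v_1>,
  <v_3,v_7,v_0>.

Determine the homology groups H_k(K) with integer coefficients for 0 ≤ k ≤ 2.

H_0 ≅ Z,  H_1 ≅ Z^2,  H_2 ≅ Z.

We work with the vertex ordering v_0 < v_1 < v_2 < v_3 < v_4 < v_5 < v_6 < v_7 < v_8. The simplices of K, each written with vertices in increasing order, are:

  0-simplices (9): [v_0], [v_1], [v_2], [v_3], [v_4], [v_5], [v_6], [v_7], [v_8]
  1-simplices (27): (27 of them)
  2-simplices (18): (18 of them)

so the chain groups are C_0 ≅ Z^9, C_1 ≅ Z^27, C_2 ≅ Z^18.

∂_1: C_1 → C_0 maps an edge to its endpoints' difference, ∂[p,q] = q − p. For instance
  ∂[v_0,v_3] = [v_3] − [v_0].
The 9×27 boundary matrix has rank 8 and Smith normal form diag(1,1,1,1,1,1,1,1).

The boundary map ∂_2: C_2 → C_1 acts by ∂[p,q,r] = [q,r] − [p,r] + [p,q]. For instance
  ∂[v_1,v_4,v_6] = [v_4,v_6] − [v_1,v_6] + [v_1,v_4],
  ∂[v_0,v_1,v_8] = [v_1,v_8] − [v_0,v_8] + [v_0,v_1].
This gives a 27×18 integer matrix of rank 17; reducing to Smith normal form yields diagonal entries (1,1,1,1,1,1,1,1,1,1,1,1,1,1,1,1,1).

Computing H_k = (kernel of ∂_k) / (image of ∂_{k+1}):

  H_0: rank C_0 − rank ∂_1 = 9 − 8 = 1, and the invariant factors of ∂_1 are all 1, so H_0 = Z.
  H_1: rank ker ∂_1 − rank ∂_2 = (27 − 8) − 17 = 2, and the invariant factors of ∂_2 are all 1, so H_1 = Z^2.
  H_2: rank ker ∂_2 − rank ∂_3 = (18 − 17) − 0 = 1, and there is no ∂_3, so H_2 = Z.

As a check, the Euler characteristic is 9 − 27 + 18 = 0, which agrees with 1 − 2 + 1 = 0.
(K is a triangulation of the torus T^2.)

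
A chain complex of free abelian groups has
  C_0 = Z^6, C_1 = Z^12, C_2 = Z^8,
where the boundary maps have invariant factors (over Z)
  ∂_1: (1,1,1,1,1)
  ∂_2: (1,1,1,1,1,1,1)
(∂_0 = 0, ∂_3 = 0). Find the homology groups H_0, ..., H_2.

H_0 ≅ Z,  H_1 = 0,  H_2 ≅ Z.

H_0: b_0 = 6 − 0 − 5 = 1; torsion from ∂_1 factors > 1: none. So H_0 ≅ Z.
H_1: b_1 = 12 − 5 − 7 = 0; torsion from ∂_2 factors > 1: none. So H_1 ≅ 0.
H_2: b_2 = 8 − 7 − 0 = 1; torsion from ∂_3 factors > 1: none. So H_2 ≅ Z.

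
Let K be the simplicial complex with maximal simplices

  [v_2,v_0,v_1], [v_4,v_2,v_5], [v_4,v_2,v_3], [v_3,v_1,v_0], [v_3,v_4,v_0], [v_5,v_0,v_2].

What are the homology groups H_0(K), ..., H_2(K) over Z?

H_0 ≅ Z,  H_1 ≅ Z,  H_2 = 0.

We work with the vertex ordering v_0 < v_1 < v_2 < v_3 < v_4 < v_5. The simplices of K, each written with vertices in increasing order, are:

  0-simplices (6): [v_0], [v_1], [v_2], [v_3], [v_4], [v_5]
  1-simplices (12): [v_0,v_1], [v_0,v_2], [v_0,v_3], [v_0,v_4], [v_0,v_5], [v_1,v_2], [v_1,v_3], [v_2,v_3], [v_2,v_4], [v_2,v_5], [v_3,v_4], [v_4,v_5]
  2-simplices (6): [v_0,v_1,v_2], [v_0,v_1,v_3], [v_0,v_2,v_5], [v_0,v_3,v_4], [v_2,v_3,v_4], [v_2,v_4,v_5]

giving chain groups C_0 ≅ Z^6, C_1 ≅ Z^12, C_2 ≅ Z^6.

∂_1: C_1 → C_0 maps an edge to its endpoints' difference, ∂[p,q] = q − p. For instance
  ∂[v_4,v_5] = [v_5] − [v_4].
As a 6×12 matrix over Z this has rank 5, with invariant factors (1,1,1,1,1).

∂_2: C_2 → C_1 acts by ∂[p,q,r] = [q,r] − [p,r] + [p,q]. For instance
  ∂[v_2,v_4,v_5] = [v_4,v_5] − [v_2,v_5] + [v_2,v_4],
  ∂[v_2,v_3,v_4] = [v_3,v_4] − [v_2,v_4] + [v_2,v_3].
This gives a 12×6 integer matrix of rank 6; reducing to Smith normal form yields diagonal entries (1,1,1,1,1,1).

Computing H_k = (kernel of ∂_k) / (image of ∂_{k+1}):

  H_0: rank C_0 − rank ∂_1 = 6 − 5 = 1, and the invariant factors of ∂_1 are all 1, so H_0 ≅ Z.
  H_1: rank ker ∂_1 − rank ∂_2 = (12 − 5) − 6 = 1, and the invariant factors of ∂_2 are all 1, so H_1 ≅ Z.
  H_2: rank ker ∂_2 − rank ∂_3 = (6 − 6) − 0 = 0, and there is no ∂_3, so H_2 ≅ 0.

(K is a triangulation of the cylinder S^1 x I.)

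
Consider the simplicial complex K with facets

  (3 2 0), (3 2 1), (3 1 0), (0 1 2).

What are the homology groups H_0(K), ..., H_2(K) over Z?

K has 4 vertices, 6 edges, 4 triangles.
rank ∂_0 = 0, rank ∂_1 = 3 ⇒ b_0 = 4 − 0 − 3 = 1; all invariant factors of ∂_1 are 1 so no torsion. So H_0 ≅ Z.
rank ∂_1 = 3, rank ∂_2 = 3 ⇒ b_1 = 6 − 3 − 3 = 0; all invariant factors of ∂_2 are 1 so no torsion. So H_1 ≅ 0.
rank ∂_2 = 3, rank ∂_3 = 0 ⇒ b_2 = 4 − 3 − 0 = 1. So H_2 ≅ Z.

H_0 = Z,  H_1 = 0,  H_2 = Z.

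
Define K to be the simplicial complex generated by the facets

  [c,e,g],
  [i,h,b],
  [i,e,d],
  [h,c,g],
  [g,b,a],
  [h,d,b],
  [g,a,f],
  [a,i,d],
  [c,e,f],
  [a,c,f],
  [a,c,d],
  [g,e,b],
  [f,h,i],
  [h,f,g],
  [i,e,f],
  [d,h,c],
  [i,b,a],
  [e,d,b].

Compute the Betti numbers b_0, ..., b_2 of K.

b_0 = 1, b_1 = 1, b_2 = 0.

We work with the vertex ordering a < b < c < d < e < f < g < h < i. The simplices of K, each written with vertices in increasing order, are:

  0-simplices (9): a, b, c, d, e, f, g, h, i
  1-simplices (27): ab, ac, ad, af, ag, ai, bd, be, bg, bh, bi, cd, ce, cf, cg, ch, de, dh, di, ef, eg, ei, fg, fh, fi, gh, hi
  2-simplices (18): abg, abi, acd, acf, adi, afg, bde, bdh, beg, bhi, cdh, cef, ceg, cgh, dei, efi, fgh, fhi

so the chain groups are C_0 ≅ Z^9, C_1 ≅ Z^27, C_2 ≅ Z^18.

Boundary ∂_1: C_1 → C_0 maps an edge to its endpoints' difference, ∂[p,q] = q − p. For instance
  ∂ch = h − c.
This gives a 9×27 integer matrix of rank 8; reducing to Smith normal form yields diagonal entries (1,1,1,1,1,1,1,1).

The boundary map ∂_2: C_2 → C_1 maps a triangle to the signed sum of its edges. For instance
  ∂cef = ef − cf + ce,
  ∂acd = cd − ad + ac.
As a 27×18 matrix over Z this has rank 18, with invariant factors (1,1,1,1,1,1,1,1,1,1,1,1,1,1,1,1,1,2).

Reading off H_k = ker ∂_k / im ∂_{k+1}:

  H_0: rank C_0 − rank ∂_1 = 9 − 8 = 1, and the invariant factors of ∂_1 are all 1, so H_0 = Z.
  H_1: rank ker ∂_1 − rank ∂_2 = (27 − 8) − 18 = 1, and ∂_2 has invariant factor 2 > 1, so H_1 = Z ⊕ Z/2.
  H_2: rank ker ∂_2 − rank ∂_3 = (18 − 18) − 0 = 0, and there is no ∂_3, so H_2 = 0.

Hence the Betti numbers are b_0 = 1, b_1 = 1, b_2 = 0.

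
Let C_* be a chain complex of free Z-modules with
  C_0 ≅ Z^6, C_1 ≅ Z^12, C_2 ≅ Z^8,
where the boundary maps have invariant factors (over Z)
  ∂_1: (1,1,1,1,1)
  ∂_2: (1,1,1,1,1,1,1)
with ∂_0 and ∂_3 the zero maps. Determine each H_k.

H_0 = Z,  H_1 = 0,  H_2 = Z.

H_0: b_0 = 6 − 0 − 5 = 1; torsion from ∂_1 factors > 1: none. So H_0 = Z.
H_1: b_1 = 12 − 5 − 7 = 0; torsion from ∂_2 factors > 1: none. So H_1 = 0.
H_2: b_2 = 8 − 7 − 0 = 1; torsion from ∂_3 factors > 1: none. So H_2 = Z.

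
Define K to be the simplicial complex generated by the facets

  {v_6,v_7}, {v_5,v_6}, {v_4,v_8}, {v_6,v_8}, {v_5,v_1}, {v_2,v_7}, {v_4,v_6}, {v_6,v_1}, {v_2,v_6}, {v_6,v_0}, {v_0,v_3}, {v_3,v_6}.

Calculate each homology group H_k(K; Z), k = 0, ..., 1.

Take the total order v_0 < v_1 < v_2 < v_3 < v_4 < v_5 < v_6 < v_7 < v_8 on the vertex set. Then K (dimension 1) consists of the simplices:

  0-simplices (9): [v_0], [v_1], [v_2], [v_3], [v_4], [v_5], [v_6], [v_7], [v_8]
  1-simplices (12): [v_0,v_3], [v_0,v_6], [v_1,v_5], [v_1,v_6], [v_2,v_6], [v_2,v_7], [v_3,v_6], [v_4,v_6], [v_4,v_8], [v_5,v_6], [v_6,v_7], [v_6,v_8]

giving chain groups C_0 ≅ Z^9, C_1 ≅ Z^12.

∂_1: C_1 → C_0 is given by ∂[p,q] = [q] − [p]. For instance
  ∂[v_5,v_6] = [v_6] − [v_5].
The 9×12 boundary matrix has rank 8 and Smith normal form diag(1,1,1,1,1,1,1,1).

From H_k ≅ ker(∂_k) / im(∂_{k+1}) we obtain:

  H_0: rank C_0 − rank ∂_1 = 9 − 8 = 1, and the invariant factors of ∂_1 are all 1, so H_0 = Z.
  H_1: rank ker ∂_1 − rank ∂_2 = (12 − 8) − 0 = 4, and there is no ∂_2, so H_1 = Z^4.

H_0 = Z,  H_1 = Z^4.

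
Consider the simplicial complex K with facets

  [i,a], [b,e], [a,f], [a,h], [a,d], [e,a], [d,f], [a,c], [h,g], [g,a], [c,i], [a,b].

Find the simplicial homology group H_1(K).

H_1 ≅ Z^4.

Order the vertices as a < b < c < d < e < f < g < h < i. Listing each simplex with vertices in this order, K has dimension 1 with simplices:

  0-simplices (9): a, b, c, d, e, f, g, h, i
  1-simplices (12): ab, ac, ad, ae, af, ag, ah, ai, be, ci, df, gh

giving chain groups C_0 ≅ Z^9, C_1 ≅ Z^12.

The boundary map ∂_1: C_1 → C_0 sends each edge [p,q] (with p < q) to q − p.
The 9×12 boundary matrix has rank 8 and Smith normal form diag(1,1,1,1,1,1,1,1).

Computing H_k = (kernel of ∂_k) / (image of ∂_{k+1}):

  H_1: rank ker ∂_1 − rank ∂_2 = (12 − 8) − 0 = 4, and there is no ∂_2, so H_1 = Z^4.

(K is a triangulation of a wedge of 4 circles.)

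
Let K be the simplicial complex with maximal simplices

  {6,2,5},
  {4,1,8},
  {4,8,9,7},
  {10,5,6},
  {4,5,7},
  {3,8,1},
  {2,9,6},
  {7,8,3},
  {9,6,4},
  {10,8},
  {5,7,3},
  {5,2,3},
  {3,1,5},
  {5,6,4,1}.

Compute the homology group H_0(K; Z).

Fix the vertex order 1 < 2 < 3 < 4 < 5 < 6 < 7 < 8 < 9 < 10 and write every simplex with vertices in increasing order. Then dim K = 3 and the simplices of K are:

  0-simplices (10): [1], [2], [3], [4], [5], [6], [7], [8], [9], [10]
  1-simplices (26): (26 of them)
  2-simplices (19): (19 of them)
  3-simplices (2): [1,4,5,6], [4,7,8,9]

so the chain groups are C_0 ≅ Z^10, C_1 ≅ Z^26, C_2 ≅ Z^19, C_3 ≅ Z^2.

The boundary map ∂_1: C_1 → C_0 maps an edge to its endpoints' difference, ∂[p,q] = q − p.
This gives a 10×26 integer matrix of rank 9; reducing to Smith normal form yields diagonal entries (1,1,1,1,1,1,1,1,1).

∂_2: C_2 → C_1 maps a triangle to the signed sum of its edges. For instance
  ∂[2,5,6] = [5,6] − [2,6] + [2,5],
  ∂[4,7,9] = [7,9] − [4,9] + [4,7].
As a 26×19 matrix over Z this has rank 16, with invariant factors (1,1,1,1,1,1,1,1,1,1,1,1,1,1,1,1).

∂_3: C_3 → C_2 sends each 3-simplex σ to the alternating sum Σ_i (−1)^i (σ with its i-th vertex removed). For instance
  ∂[4,7,8,9] = [7,8,9] − [4,8,9] + [4,7,9] − [4,7,8],
  ∂[1,4,5,6] = [4,5,6] − [1,5,6] + [1,4,6] − [1,4,5].
This gives a 19×2 integer matrix of rank 2; reducing to Smith normal form yields diagonal entries (1,1).

Now H_k = ker ∂_k / im ∂_{k+1}, so:

  H_0: rank C_0 − rank ∂_1 = 10 − 9 = 1, and the invariant factors of ∂_1 are all 1, so H_0 ≅ Z.

H_0 ≅ Z.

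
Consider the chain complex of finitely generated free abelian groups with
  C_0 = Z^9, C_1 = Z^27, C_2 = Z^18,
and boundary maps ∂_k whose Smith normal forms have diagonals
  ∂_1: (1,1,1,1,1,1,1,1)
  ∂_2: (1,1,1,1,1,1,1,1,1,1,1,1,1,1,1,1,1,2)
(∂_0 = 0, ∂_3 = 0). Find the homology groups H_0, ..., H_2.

H_0: b_0 = 9 − 0 − 8 = 1; torsion from ∂_1 factors > 1: none. So H_0 ≅ Z.
H_1: b_1 = 27 − 8 − 18 = 1; torsion from ∂_2 factors > 1: [2]. So H_1 ≅ Z ⊕ Z_2.
H_2: b_2 = 18 − 18 − 0 = 0; torsion from ∂_3 factors > 1: none. So H_2 ≅ 0.

H_0 ≅ Z,  H_1 ≅ Z ⊕ Z_2,  H_2 = 0.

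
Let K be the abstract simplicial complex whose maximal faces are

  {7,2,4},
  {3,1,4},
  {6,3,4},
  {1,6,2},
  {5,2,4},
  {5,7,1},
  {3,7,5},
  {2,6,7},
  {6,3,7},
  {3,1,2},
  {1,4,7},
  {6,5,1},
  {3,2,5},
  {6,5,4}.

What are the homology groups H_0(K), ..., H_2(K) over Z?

Fix the vertex order 1 < 2 < 3 < 4 < 5 < 6 < 7 and write every simplex with vertices in increasing order. Then dim K = 2 and the simplices of K are:

  0-simplices (7): [1], [2], [3], [4], [5], [6], [7]
  1-simplices (21): [1,2], [1,3], [1,4], [1,5], [1,6], [1,7], [2,3], [2,4], [2,5], [2,6], [2,7], [3,4], [3,5], [3,6], [3,7], [4,5], [4,6], [4,7], [5,6], [5,7], [6,7]
  2-simplices (14): [1,2,3], [1,2,6], [1,3,4], [1,4,7], [1,5,6], [1,5,7], [2,3,5], [2,4,5], [2,4,7], [2,6,7], [3,4,6], [3,5,7], [3,6,7], [4,5,6]

so the chain groups are C_0 ≅ Z^7, C_1 ≅ Z^21, C_2 ≅ Z^14.

∂_1: C_1 → C_0 sends each edge [p,q] (with p < q) to q − p. For instance
  ∂[2,3] = [3] − [2].
The 7×21 boundary matrix has rank 6 and Smith normal form diag(1,1,1,1,1,1).

The boundary map ∂_2: C_2 → C_1 sends each 2-simplex [p,q,r] to [q,r] − [p,r] + [p,q]. For instance
  ∂[3,4,6] = [4,6] − [3,6] + [3,4],
  ∂[3,6,7] = [6,7] − [3,7] + [3,6].
This gives a 21×14 integer matrix of rank 13; reducing to Smith normal form yields diagonal entries (1,1,1,1,1,1,1,1,1,1,1,1,1).

Computing H_k = (kernel of ∂_k) / (image of ∂_{k+1}):

  H_0: rank C_0 − rank ∂_1 = 7 − 6 = 1, and the invariant factors of ∂_1 are all 1, so H_0 ≅ Z.
  H_1: rank ker ∂_1 − rank ∂_2 = (21 − 6) − 13 = 2, and the invariant factors of ∂_2 are all 1, so H_1 ≅ Z^2.
  H_2: rank ker ∂_2 − rank ∂_3 = (14 − 13) − 0 = 1, and there is no ∂_3, so H_2 ≅ Z.

As a check, the Euler characteristic is 7 − 21 + 14 = 0, which agrees with 1 − 2 + 1 = 0.
(K is a triangulation of the torus T^2.)

H_0 ≅ Z,  H_1 ≅ Z^2,  H_2 ≅ Z.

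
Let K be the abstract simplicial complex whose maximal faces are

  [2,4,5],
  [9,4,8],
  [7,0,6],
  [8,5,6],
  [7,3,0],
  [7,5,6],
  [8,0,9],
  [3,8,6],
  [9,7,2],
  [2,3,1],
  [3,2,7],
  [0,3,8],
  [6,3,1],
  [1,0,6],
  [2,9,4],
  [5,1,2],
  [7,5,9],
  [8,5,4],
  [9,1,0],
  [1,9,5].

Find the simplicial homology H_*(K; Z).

H_0 = Z,  H_1 = Z ⊕ Z/2Z,  H_2 = 0.

Order the vertices as 0 < 1 < 2 < 3 < 4 < 5 < 6 < 7 < 8 < 9. Listing each simplex with vertices in this order, K has dimension 2 with simplices:

  0-simplices (10): [0], [1], [2], [3], [4], [5], [6], [7], [8], [9]
  1-simplices (30): (30 of them)
  2-simplices (20): (20 of them)

Hence C_0 ≅ Z^10, C_1 ≅ Z^30, C_2 ≅ Z^20.

The boundary map ∂_1: C_1 → C_0 sends each edge [p,q] (with p < q) to q − p. For instance
  ∂[0,7] = [7] − [0].
This gives a 10×30 integer matrix of rank 9; reducing to Smith normal form yields diagonal entries (1,1,1,1,1,1,1,1,1).

The boundary map ∂_2: C_2 → C_1 sends each 2-simplex [p,q,r] to [q,r] − [p,r] + [p,q]. For instance
  ∂[0,6,7] = [6,7] − [0,7] + [0,6],
  ∂[4,8,9] = [8,9] − [4,9] + [4,8].
The 30×20 boundary matrix has rank 20 and Smith normal form diag(1,1,1,1,1,1,1,1,1,1,1,1,1,1,1,1,1,1,1,2).

Now H_k = ker ∂_k / im ∂_{k+1}, so:

  H_0: rank C_0 − rank ∂_1 = 10 − 9 = 1, and the invariant factors of ∂_1 are all 1, so H_0 = Z.
  H_1: rank ker ∂_1 − rank ∂_2 = (30 − 9) − 20 = 1, and ∂_2 has invariant factor 2 > 1, so H_1 = Z ⊕ Z/2Z.
  H_2: rank ker ∂_2 − rank ∂_3 = (20 − 20) − 0 = 0, and there is no ∂_3, so H_2 = 0.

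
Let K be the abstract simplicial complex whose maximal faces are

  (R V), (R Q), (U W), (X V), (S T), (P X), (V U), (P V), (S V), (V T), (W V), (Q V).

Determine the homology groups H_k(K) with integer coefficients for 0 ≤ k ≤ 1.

Order the vertices as P < Q < R < S < T < U < V < W < X. Listing each simplex with vertices in this order, K has dimension 1 with simplices:

  0-simplices (9): P, Q, R, S, T, U, V, W, X
  1-simplices (12): PV, PX, QR, QV, RV, ST, SV, TV, UV, UW, VW, VX

giving chain groups C_0 ≅ Z^9, C_1 ≅ Z^12.

∂_1: C_1 → C_0 sends each edge [p,q] (with p < q) to q − p.
This gives a 9×12 integer matrix of rank 8; reducing to Smith normal form yields diagonal entries (1,1,1,1,1,1,1,1).

Reading off H_k = ker ∂_k / im ∂_{k+1}:

  H_0: rank C_0 − rank ∂_1 = 9 − 8 = 1, and the invariant factors of ∂_1 are all 1, so H_0 = Z.
  H_1: rank ker ∂_1 − rank ∂_2 = (12 − 8) − 0 = 4, and there is no ∂_2, so H_1 = Z^4.

H_0 = Z,  H_1 = Z^4.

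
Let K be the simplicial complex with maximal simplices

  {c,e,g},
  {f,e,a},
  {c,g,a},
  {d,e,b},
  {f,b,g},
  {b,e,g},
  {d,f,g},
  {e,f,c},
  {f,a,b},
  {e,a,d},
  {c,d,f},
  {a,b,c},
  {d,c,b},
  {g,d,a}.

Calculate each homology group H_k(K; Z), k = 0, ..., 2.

We work with the vertex ordering a < b < c < d < e < f < g. The simplices of K, each written with vertices in increasing order, are:

  0-simplices (7): a, b, c, d, e, f, g
  1-simplices (21): ab, ac, ad, ae, af, ag, bc, bd, be, bf, bg, cd, ce, cf, cg, de, df, dg, ef, eg, fg
  2-simplices (14): abc, abf, acg, ade, adg, aef, bcd, bde, beg, bfg, cdf, cef, ceg, dfg

Hence C_0 ≅ Z^7, C_1 ≅ Z^21, C_2 ≅ Z^14.

∂_1: C_1 → C_0 is given by ∂[p,q] = [q] − [p]. For instance
  ∂ac = c − a.
The resulting 7×21 matrix has rank 6, and its Smith normal form has invariant factors (1,1,1,1,1,1).

Boundary ∂_2: C_2 → C_1 acts by ∂[p,q,r] = [q,r] − [p,r] + [p,q]. For instance
  ∂beg = eg − bg + be,
  ∂bcd = cd − bd + bc.
The 21×14 boundary matrix has rank 13 and Smith normal form diag(1,1,1,1,1,1,1,1,1,1,1,1,1).

Reading off H_k = ker ∂_k / im ∂_{k+1}:

  H_0: rank C_0 − rank ∂_1 = 7 − 6 = 1, and the invariant factors of ∂_1 are all 1, so H_0 = Z.
  H_1: rank ker ∂_1 − rank ∂_2 = (21 − 6) − 13 = 2, and the invariant factors of ∂_2 are all 1, so H_1 = Z^2.
  H_2: rank ker ∂_2 − rank ∂_3 = (14 − 13) − 0 = 1, and there is no ∂_3, so H_2 = Z.

(K is a triangulation of the torus T^2.)

H_0 = Z,  H_1 = Z^2,  H_2 = Z.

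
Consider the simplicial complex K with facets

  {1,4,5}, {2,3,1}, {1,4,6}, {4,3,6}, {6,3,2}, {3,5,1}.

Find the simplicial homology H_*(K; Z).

H_0 ≅ Z,  H_1 ≅ Z,  H_2 = 0.

Take the total order 1 < 2 < 3 < 4 < 5 < 6 on the vertex set. Then K (dimension 2) consists of the simplices:

  0-simplices (6): [1], [2], [3], [4], [5], [6]
  1-simplices (12): [1,2], [1,3], [1,4], [1,5], [1,6], [2,3], [2,6], [3,4], [3,5], [3,6], [4,5], [4,6]
  2-simplices (6): [1,2,3], [1,3,5], [1,4,5], [1,4,6], [2,3,6], [3,4,6]

so the chain groups are C_0 ≅ Z^6, C_1 ≅ Z^12, C_2 ≅ Z^6.

∂_1: C_1 → C_0 sends each edge [p,q] (with p < q) to q − p. For instance
  ∂[3,5] = [5] − [3].
As a 6×12 matrix over Z this has rank 5, with invariant factors (1,1,1,1,1).

Boundary ∂_2: C_2 → C_1 maps a triangle to the signed sum of its edges. For instance
  ∂[1,3,5] = [3,5] − [1,5] + [1,3],
  ∂[3,4,6] = [4,6] − [3,6] + [3,4].
As a 12×6 matrix over Z this has rank 6, with invariant factors (1,1,1,1,1,1).

Now H_k = ker ∂_k / im ∂_{k+1}, so:

  H_0: rank C_0 − rank ∂_1 = 6 − 5 = 1, and the invariant factors of ∂_1 are all 1, so H_0 ≅ Z.
  H_1: rank ker ∂_1 − rank ∂_2 = (12 − 5) − 6 = 1, and the invariant factors of ∂_2 are all 1, so H_1 ≅ Z.
  H_2: rank ker ∂_2 − rank ∂_3 = (6 − 6) − 0 = 0, and there is no ∂_3, so H_2 ≅ 0.

As a check, the Euler characteristic is 6 − 12 + 6 = 0, which agrees with 1 − 1 + 0 = 0.
(K is a triangulation of the cylinder S^1 x I.)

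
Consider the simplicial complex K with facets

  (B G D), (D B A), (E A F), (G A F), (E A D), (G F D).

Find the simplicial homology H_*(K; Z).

K has 6 vertices, 12 edges, 6 triangles.
rank ∂_0 = 0, rank ∂_1 = 5 ⇒ b_0 = 6 − 0 − 5 = 1; all invariant factors of ∂_1 are 1 so no torsion. So H_0 ≅ Z.
rank ∂_1 = 5, rank ∂_2 = 6 ⇒ b_1 = 12 − 5 − 6 = 1; all invariant factors of ∂_2 are 1 so no torsion. So H_1 ≅ Z.
rank ∂_2 = 6, rank ∂_3 = 0 ⇒ b_2 = 6 − 6 − 0 = 0. So H_2 ≅ 0.

H_0 = Z,  H_1 = Z,  H_2 = 0.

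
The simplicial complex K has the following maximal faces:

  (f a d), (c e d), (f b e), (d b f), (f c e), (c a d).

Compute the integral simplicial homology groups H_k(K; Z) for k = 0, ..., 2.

Fix the vertex order a < b < c < d < e < f and write every simplex with vertices in increasing order. Then dim K = 2 and the simplices of K are:

  0-simplices (6): a, b, c, d, e, f
  1-simplices (12): ac, ad, af, bd, be, bf, cd, ce, cf, de, df, ef
  2-simplices (6): acd, adf, bdf, bef, cde, cef

Hence C_0 ≅ Z^6, C_1 ≅ Z^12, C_2 ≅ Z^6.

∂_1: C_1 → C_0 is given by ∂[p,q] = [q] − [p].
As a 6×12 matrix over Z this has rank 5, with invariant factors (1,1,1,1,1).

Boundary ∂_2: C_2 → C_1 acts by ∂[p,q,r] = [q,r] − [p,r] + [p,q]. For instance
  ∂adf = df − af + ad,
  ∂cef = ef − cf + ce.
The resulting 12×6 matrix has rank 6, and its Smith normal form has invariant factors (1,1,1,1,1,1).

From H_k ≅ ker(∂_k) / im(∂_{k+1}) we obtain:

  H_0: rank C_0 − rank ∂_1 = 6 − 5 = 1, and the invariant factors of ∂_1 are all 1, so H_0 = Z.
  H_1: rank ker ∂_1 − rank ∂_2 = (12 − 5) − 6 = 1, and the invariant factors of ∂_2 are all 1, so H_1 = Z.
  H_2: rank ker ∂_2 − rank ∂_3 = (6 − 6) − 0 = 0, and there is no ∂_3, so H_2 = 0.

As a check, the Euler characteristic is 6 − 12 + 6 = 0, which agrees with 1 − 1 + 0 = 0.
(K is a triangulation of the cylinder S^1 x I.)

H_0 = Z,  H_1 = Z,  H_2 = 0.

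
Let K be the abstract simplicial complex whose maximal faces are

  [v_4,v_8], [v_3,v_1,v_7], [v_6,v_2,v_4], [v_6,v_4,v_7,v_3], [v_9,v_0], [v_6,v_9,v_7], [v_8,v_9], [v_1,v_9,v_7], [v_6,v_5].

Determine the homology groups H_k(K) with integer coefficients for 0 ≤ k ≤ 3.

H_0 ≅ Z,  H_1 ≅ Z,  H_2 = 0,  H_3 = 0.

Take the total order v_0 < v_1 < v_2 < v_3 < v_4 < v_5 < v_6 < v_7 < v_8 < v_9 on the vertex set. Then K (dimension 3) consists of the simplices:

  0-simplices (10): [v_0], [v_1], [v_2], [v_3], [v_4], [v_5], [v_6], [v_7], [v_8], [v_9]
  1-simplices (17): (17 of them)
  2-simplices (8): [v_1,v_3,v_7], [v_1,v_7,v_9], [v_2,v_4,v_6], [v_3,v_4,v_6], [v_3,v_4,v_7], [v_3,v_6,v_7], [v_4,v_6,v_7], [v_6,v_7,v_9]
  3-simplices (1): [v_3,v_4,v_6,v_7]

so the chain groups are C_0 ≅ Z^10, C_1 ≅ Z^17, C_2 ≅ Z^8, C_3 ≅ Z^1.

∂_1: C_1 → C_0 is given by ∂[p,q] = [q] − [p]. For instance
  ∂[v_6,v_7] = [v_7] − [v_6].
As a 10×17 matrix over Z this has rank 9, with invariant factors (1,1,1,1,1,1,1,1,1).

Boundary ∂_2: C_2 → C_1 acts by ∂[p,q,r] = [q,r] − [p,r] + [p,q]. For instance
  ∂[v_3,v_4,v_6] = [v_4,v_6] − [v_3,v_6] + [v_3,v_4],
  ∂[v_1,v_7,v_9] = [v_7,v_9] − [v_1,v_9] + [v_1,v_7].
The 17×8 boundary matrix has rank 7 and Smith normal form diag(1,1,1,1,1,1,1).

Boundary ∂_3: C_3 → C_2 sends each 3-simplex σ to the alternating sum Σ_i (−1)^i (σ with its i-th vertex removed). For instance
  ∂[v_3,v_4,v_6,v_7] = [v_4,v_6,v_7] − [v_3,v_6,v_7] + [v_3,v_4,v_7] − [v_3,v_4,v_6].
This gives a 8×1 integer matrix of rank 1; reducing to Smith normal form yields diagonal entries (1).

Now H_k = ker ∂_k / im ∂_{k+1}, so:

  H_0: rank C_0 − rank ∂_1 = 10 − 9 = 1, and the invariant factors of ∂_1 are all 1, so H_0 ≅ Z.
  H_1: rank ker ∂_1 − rank ∂_2 = (17 − 9) − 7 = 1, and the invariant factors of ∂_2 are all 1, so H_1 ≅ Z.
  H_2: rank ker ∂_2 − rank ∂_3 = (8 − 7) − 1 = 0, and the invariant factors of ∂_3 are all 1, so H_2 ≅ 0.
  H_3: rank ker ∂_3 − rank ∂_4 = (1 − 1) − 0 = 0, and there is no ∂_4, so H_3 ≅ 0.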